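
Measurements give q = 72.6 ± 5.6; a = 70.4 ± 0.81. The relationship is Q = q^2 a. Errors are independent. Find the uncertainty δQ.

Relative error in a monomial: (δQ/Q)² = Σ (nᵢ · δxᵢ/xᵢ)².
  (2·δq/q)² = (2×0.0771)² = 0.0238;  (1·δa/a)² = (1×0.0115)² = 0.000132
δQ/Q = √(0.0239) = 0.155
Q = 3.71e+05, so δQ = 0.155 × 3.71e+05 = 57400.

57400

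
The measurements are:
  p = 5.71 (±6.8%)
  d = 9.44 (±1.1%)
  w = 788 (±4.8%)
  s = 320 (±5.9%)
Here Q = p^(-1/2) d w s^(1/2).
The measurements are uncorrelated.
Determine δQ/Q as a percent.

Q is a product of powers, so relative uncertainties combine in quadrature:
  (−½·δp/p)² = (-0.5×0.0680)² = 0.00116;  (1·δd/d)² = (1×0.0110)² = 0.000121;  (1·δw/w)² = (1×0.0480)² = 0.00230;  (½·δs/s)² = (0.5×0.0590)² = 0.000870
δQ/Q = √(0.00445) = 0.0667

6.67%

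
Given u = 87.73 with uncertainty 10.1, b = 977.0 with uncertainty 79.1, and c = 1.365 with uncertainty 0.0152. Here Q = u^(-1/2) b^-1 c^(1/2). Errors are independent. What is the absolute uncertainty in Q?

Products/powers → add relative errors in quadrature, weighted by exponent:
  (−½·δu/u)² = (-0.5×0.115)² = 0.00331;  (-1·δb/b)² = (-1×0.0810)² = 0.00655;  (½·δc/c)² = (0.5×0.0111)² = 3.1e-05
δQ/Q = √(0.00990) = 0.0995
Q = 0.0001277, so δQ = 0.0995 × 0.0001277 = 1.27e-05.

1.27e-05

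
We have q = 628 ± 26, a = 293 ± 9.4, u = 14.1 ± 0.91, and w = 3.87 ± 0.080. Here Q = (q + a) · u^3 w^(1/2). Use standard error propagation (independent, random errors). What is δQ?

9.97e+05

Let h = q + a = 921. δh = √(δq² + δa²) = √(676 + 88.4) = 27.6, so δh/h = 0.0300.
Q is then a monomial in h, u, w:
δQ/Q = √((δh/h)² + (3·δu/u)² + (½·δw/w)²) = √(0.000901 + 0.0375 + 0.000107) = 0.196
Q = 5.08e+06, so δQ = 0.196 × 5.08e+06 = 9.97e+05.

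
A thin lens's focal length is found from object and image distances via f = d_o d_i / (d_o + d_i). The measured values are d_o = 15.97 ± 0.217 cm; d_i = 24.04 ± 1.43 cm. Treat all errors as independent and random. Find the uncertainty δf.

0.241 cm

∂f/∂d_o = (d_i/(d_o+d_i))² = 0.361;  ∂f/∂d_i = (d_o/(d_o+d_i))² = 0.159
δf = √((∂f/∂d_o · δd_o)² + (∂f/∂d_i · δd_i)²) = √(0.00614 + 0.0519) = 0.241 cm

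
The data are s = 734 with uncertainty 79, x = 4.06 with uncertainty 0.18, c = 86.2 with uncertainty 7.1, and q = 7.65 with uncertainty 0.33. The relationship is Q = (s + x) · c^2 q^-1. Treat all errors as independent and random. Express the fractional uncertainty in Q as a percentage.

20.1%

Let u = s + x = 738. δu = √(δs² + δx²) = √(6240 + 0.0324) = 79.0, so δu/u = 0.107.
Q is then a monomial in u, c, q:
δQ/Q = √((δu/u)² + (2·δc/c)² + (-1·δq/q)²) = √(0.0115 + 0.0271 + 0.00186) = 0.201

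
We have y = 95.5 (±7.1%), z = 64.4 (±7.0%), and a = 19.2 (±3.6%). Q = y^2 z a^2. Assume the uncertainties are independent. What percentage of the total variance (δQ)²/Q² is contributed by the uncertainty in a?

17.1%

(δQ/Q)² = (2·δy/y)² + (1·δz/z)² + (2·δa/a)²
  y term: (2×0.0710)² = 0.0202
  z term: (1×0.0700)² = 0.00490
  a term: (2×0.0360)² = 0.00518
Total = 0.0302. Share from a = 0.00518/0.0302 = 0.171.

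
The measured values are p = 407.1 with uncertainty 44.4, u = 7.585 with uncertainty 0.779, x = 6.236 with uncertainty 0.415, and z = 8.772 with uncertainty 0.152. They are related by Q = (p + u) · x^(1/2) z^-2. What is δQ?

Let w = p + u = 414.7. δw = √(δp² + δu²) = √(1970 + 0.607) = 44.4, so δw/w = 0.107.
Q is then a monomial in w, x, z:
δQ/Q = √((δw/w)² + (½·δx/x)² + (-2·δz/z)²) = √(0.0115 + 0.00111 + 0.00120) = 0.117
Q = 13.46, so δQ = 0.117 × 13.46 = 1.58.

1.58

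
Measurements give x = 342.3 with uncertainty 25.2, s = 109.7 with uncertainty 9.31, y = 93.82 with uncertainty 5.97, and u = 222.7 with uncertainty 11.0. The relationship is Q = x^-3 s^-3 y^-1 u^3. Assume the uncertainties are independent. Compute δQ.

Products/powers → add relative errors in quadrature, weighted by exponent:
  (-3·δx/x)² = (-3×0.0736)² = 0.0488;  (-3·δs/s)² = (-3×0.0849)² = 0.0648;  (-1·δy/y)² = (-1×0.0636)² = 0.00405;  (3·δu/u)² = (3×0.0494)² = 0.0220
δQ/Q = √(0.140) = 0.374
Q = 2.223e-09, so δQ = 0.374 × 2.223e-09 = 8.31e-10.

8.31e-10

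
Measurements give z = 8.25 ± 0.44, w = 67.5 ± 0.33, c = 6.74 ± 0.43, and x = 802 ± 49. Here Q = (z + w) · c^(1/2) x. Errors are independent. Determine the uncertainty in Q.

10900

Let u = z + w = 75.8. δu = √(δz² + δw²) = √(0.194 + 0.109) = 0.550, so δu/u = 0.00726.
Q is then a monomial in u, c, x:
δQ/Q = √((δu/u)² + (½·δc/c)² + (1·δx/x)²) = √(5.27e-05 + 0.00102 + 0.00373) = 0.0693
Q = 1.58e+05, so δQ = 0.0693 × 1.58e+05 = 10900.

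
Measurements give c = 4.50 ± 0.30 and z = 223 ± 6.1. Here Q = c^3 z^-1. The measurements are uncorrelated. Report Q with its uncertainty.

Relative error in a monomial: (δQ/Q)² = Σ (nᵢ · δxᵢ/xᵢ)².
  (3·δc/c)² = (3×0.0667)² = 0.0400;  (-1·δz/z)² = (-1×0.0274)² = 0.000748
δQ/Q = √(0.0407) = 0.202
Q = 0.409, so δQ = 0.202 × 0.409 = 0.0825.

0.409 ± 0.0825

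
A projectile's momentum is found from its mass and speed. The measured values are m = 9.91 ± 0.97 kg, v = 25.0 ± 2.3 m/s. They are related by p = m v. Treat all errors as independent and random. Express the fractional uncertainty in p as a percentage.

Relative error in a monomial: (δp/p)² = Σ (nᵢ · δxᵢ/xᵢ)².
  (1·δm/m)² = (1×0.0979)² = 0.00958;  (1·δv/v)² = (1×0.0920)² = 0.00846
δp/p = √(0.0180) = 0.134

13.4%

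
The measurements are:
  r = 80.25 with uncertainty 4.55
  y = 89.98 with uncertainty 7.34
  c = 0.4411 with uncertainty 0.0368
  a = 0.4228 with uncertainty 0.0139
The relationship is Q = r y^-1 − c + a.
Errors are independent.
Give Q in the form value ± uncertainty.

Let p = r·y^-1 = 0.8919. δp/p = √((1·δr/r)² + (-1·δy/y)²) = √(0.00321 + 0.00665) = 0.0993, so δp = 0.0886.
Q = p − c + a: δQ = √(δp² + δc² + δa²) = √(0.00785 + 0.00135 + 0.000193) = 0.0969
Q = 0.8736.

0.8736 ± 0.0969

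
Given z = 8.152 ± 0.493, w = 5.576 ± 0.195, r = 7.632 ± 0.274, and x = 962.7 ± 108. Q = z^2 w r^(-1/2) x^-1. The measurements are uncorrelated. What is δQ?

0.0236

Relative error in a monomial: (δQ/Q)² = Σ (nᵢ · δxᵢ/xᵢ)².
  (2·δz/z)² = (2×0.0605)² = 0.0146;  (1·δw/w)² = (1×0.0350)² = 0.00122;  (−½·δr/r)² = (-0.5×0.0359)² = 0.000322;  (-1·δx/x)² = (-1×0.112)² = 0.0126
δQ/Q = √(0.0288) = 0.170
Q = 0.1393, so δQ = 0.170 × 0.1393 = 0.0236.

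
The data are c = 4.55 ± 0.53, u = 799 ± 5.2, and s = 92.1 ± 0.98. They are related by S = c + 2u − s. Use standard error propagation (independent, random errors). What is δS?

S is a linear combination, so absolute uncertainties add in quadrature:
  (δc)² = 0.281;  (2·δu)² = 108;  (δs)² = 0.960
δS = √(109) = 10.5

10.5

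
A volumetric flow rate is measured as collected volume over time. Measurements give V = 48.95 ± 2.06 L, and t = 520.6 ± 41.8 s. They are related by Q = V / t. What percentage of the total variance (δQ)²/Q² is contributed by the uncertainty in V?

(δQ/Q)² = (1·δV/V)² + (-1·δt/t)²
  V term: (1×0.0421)² = 0.00177
  t term: (-1×0.0803)² = 0.00645
Total = 0.00822. Share from V = 0.00177/0.00822 = 0.216.

21.6%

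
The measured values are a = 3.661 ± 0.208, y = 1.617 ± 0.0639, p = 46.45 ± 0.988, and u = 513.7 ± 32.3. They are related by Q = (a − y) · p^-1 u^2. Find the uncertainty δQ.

Let w = a − y = 2.044. δw = √(δa² + δy²) = √(0.0433 + 0.00408) = 0.218, so δw/w = 0.106.
Q is then a monomial in w, p, u:
δQ/Q = √((δw/w)² + (-1·δp/p)² + (2·δu/u)²) = √(0.0113 + 0.000452 + 0.0158) = 0.166
Q = 11610, so δQ = 0.166 × 11610 = 1930.

1930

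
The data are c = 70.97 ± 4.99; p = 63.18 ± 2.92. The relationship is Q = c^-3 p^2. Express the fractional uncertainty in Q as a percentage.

23.0%

Products/powers → add relative errors in quadrature, weighted by exponent:
  (-3·δc/c)² = (-3×0.0703)² = 0.0445;  (2·δp/p)² = (2×0.0462)² = 0.00854
δQ/Q = √(0.0530) = 0.230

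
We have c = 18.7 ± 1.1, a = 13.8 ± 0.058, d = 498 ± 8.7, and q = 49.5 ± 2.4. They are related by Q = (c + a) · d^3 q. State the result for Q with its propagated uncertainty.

Let u = c + a = 32.5. δu = √(δc² + δa²) = √(1.21 + 0.00336) = 1.10, so δu/u = 0.0339.
Q is then a monomial in u, d, q:
δQ/Q = √((δu/u)² + (3·δd/d)² + (1·δq/q)²) = √(0.00115 + 0.00275 + 0.00235) = 0.0790
Q = 1.99e+11, so δQ = 0.0790 × 1.99e+11 = 1.57e+10.

(1.99 ± 0.157) × 10^11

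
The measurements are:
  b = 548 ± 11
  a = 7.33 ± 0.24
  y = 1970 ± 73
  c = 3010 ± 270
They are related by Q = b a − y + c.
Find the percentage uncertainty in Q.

6.32%

Let p = b·a = 4020. δp/p = √((1·δb/b)² + (1·δa/a)²) = √(0.000403 + 0.00107) = 0.0384, so δp = 154.
Q = p − y + c: δQ = √(δp² + δy² + δc²) = √(23800 + 5330 + 72900) = 319
Q = 5060, so δQ/Q = 319/5060 = 0.0632.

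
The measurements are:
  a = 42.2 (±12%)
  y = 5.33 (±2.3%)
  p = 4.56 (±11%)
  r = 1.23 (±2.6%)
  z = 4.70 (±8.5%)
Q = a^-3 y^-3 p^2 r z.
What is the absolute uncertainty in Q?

Q is a product of powers, so relative uncertainties combine in quadrature:
  (-3·δa/a)² = (-3×0.120)² = 0.130;  (-3·δy/y)² = (-3×0.0230)² = 0.00476;  (2·δp/p)² = (2×0.110)² = 0.0484;  (1·δr/r)² = (1×0.0260)² = 0.000676;  (1·δz/z)² = (1×0.0850)² = 0.00723
δQ/Q = √(0.191) = 0.437
Q = 1.06e-05, so δQ = 0.437 × 1.06e-05 = 4.61e-06.

4.61e-06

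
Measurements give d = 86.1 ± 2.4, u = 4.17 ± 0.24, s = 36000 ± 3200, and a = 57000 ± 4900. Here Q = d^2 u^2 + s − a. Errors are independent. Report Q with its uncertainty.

Let p = d^2·u^2 = 1.29e+05. δp/p = √((2·δd/d)² + (2·δu/u)²) = √(0.00311 + 0.0132) = 0.128, so δp = 16500.
Q = p + s − a: δQ = √(δp² + δs² + δa²) = √(2.72e+08 + 1.02e+07 + 2.4e+07) = 17500
Q = 1.08e+05.

(1.08 ± 0.175) × 10^5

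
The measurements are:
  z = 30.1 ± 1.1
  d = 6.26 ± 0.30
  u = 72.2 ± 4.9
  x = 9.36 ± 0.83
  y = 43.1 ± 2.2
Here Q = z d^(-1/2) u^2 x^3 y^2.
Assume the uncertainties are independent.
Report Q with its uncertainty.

(9.55 ± 3.04) × 10^10

Relative error in a monomial: (δQ/Q)² = Σ (nᵢ · δxᵢ/xᵢ)².
  (1·δz/z)² = (1×0.0365)² = 0.00134;  (−½·δd/d)² = (-0.5×0.0479)² = 0.000574;  (2·δu/u)² = (2×0.0679)² = 0.0184;  (3·δx/x)² = (3×0.0887)² = 0.0708;  (2·δy/y)² = (2×0.0510)² = 0.0104
δQ/Q = √(0.102) = 0.319
Q = 9.55e+10, so δQ = 0.319 × 9.55e+10 = 3.04e+10.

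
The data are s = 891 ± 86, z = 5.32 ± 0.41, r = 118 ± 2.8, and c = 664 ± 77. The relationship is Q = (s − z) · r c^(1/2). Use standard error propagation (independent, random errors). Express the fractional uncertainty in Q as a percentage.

Let u = s − z = 886. δu = √(δs² + δz²) = √(7400 + 0.168) = 86.0, so δu/u = 0.0971.
Q is then a monomial in u, r, c:
δQ/Q = √((δu/u)² + (1·δr/r)² + (½·δc/c)²) = √(0.00943 + 0.000563 + 0.00336) = 0.116

11.6%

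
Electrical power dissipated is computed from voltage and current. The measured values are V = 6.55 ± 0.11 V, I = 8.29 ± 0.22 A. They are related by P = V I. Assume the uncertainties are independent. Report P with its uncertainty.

For a monomial P ∝ V, I, fractional errors add in quadrature:
  (1·δV/V)² = (1×0.0168)² = 0.000282;  (1·δI/I)² = (1×0.0265)² = 0.000704
δP/P = √(0.000986) = 0.0314
P = 54.3 W, so δP = 0.0314 × 54.3 = 1.71 W.

54.3 ± 1.71 W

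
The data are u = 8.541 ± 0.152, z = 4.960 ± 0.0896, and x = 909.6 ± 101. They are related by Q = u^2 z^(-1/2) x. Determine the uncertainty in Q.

3480

Relative error in a monomial: (δQ/Q)² = Σ (nᵢ · δxᵢ/xᵢ)².
  (2·δu/u)² = (2×0.0178)² = 0.00127;  (−½·δz/z)² = (-0.5×0.0181)² = 8.16e-05;  (1·δx/x)² = (1×0.111)² = 0.0123
δQ/Q = √(0.0137) = 0.117
Q = 29790, so δQ = 0.117 × 29790 = 3480.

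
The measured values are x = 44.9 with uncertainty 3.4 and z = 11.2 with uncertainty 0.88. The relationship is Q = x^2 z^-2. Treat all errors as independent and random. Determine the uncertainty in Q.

3.51

Since Q is a product/quotient, work with relative uncertainties:
  (2·δx/x)² = (2×0.0757)² = 0.0229;  (-2·δz/z)² = (-2×0.0786)² = 0.0247
δQ/Q = √(0.0476) = 0.218
Q = 16.1, so δQ = 0.218 × 16.1 = 3.51.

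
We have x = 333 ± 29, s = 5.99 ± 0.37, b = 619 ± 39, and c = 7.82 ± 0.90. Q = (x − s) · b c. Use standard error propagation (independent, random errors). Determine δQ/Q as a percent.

Let u = x − s = 327. δu = √(δx² + δs²) = √(841 + 0.137) = 29.0, so δu/u = 0.0887.
Q is then a monomial in u, b, c:
δQ/Q = √((δu/u)² + (1·δb/b)² + (1·δc/c)²) = √(0.00787 + 0.00397 + 0.0132) = 0.158

15.8%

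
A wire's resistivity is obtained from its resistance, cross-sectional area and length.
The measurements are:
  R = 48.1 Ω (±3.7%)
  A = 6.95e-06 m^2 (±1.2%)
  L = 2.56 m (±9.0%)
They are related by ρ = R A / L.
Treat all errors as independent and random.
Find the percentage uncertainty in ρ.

Since ρ is a product/quotient, work with relative uncertainties:
  (1·δR/R)² = (1×0.0370)² = 0.00137;  (1·δA/A)² = (1×0.0120)² = 0.000144;  (-1·δL/L)² = (-1×0.0900)² = 0.00810
δρ/ρ = √(0.00961) = 0.0980

9.80%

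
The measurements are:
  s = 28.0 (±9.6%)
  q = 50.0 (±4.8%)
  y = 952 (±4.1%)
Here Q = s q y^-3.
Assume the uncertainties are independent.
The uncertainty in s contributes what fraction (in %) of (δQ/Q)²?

34.6%

(δQ/Q)² = (1·δs/s)² + (1·δq/q)² + (-3·δy/y)²
  s term: (1×0.0960)² = 0.00922
  q term: (1×0.0480)² = 0.00230
  y term: (-3×0.0410)² = 0.0151
Total = 0.0266. Share from s = 0.00922/0.0266 = 0.346.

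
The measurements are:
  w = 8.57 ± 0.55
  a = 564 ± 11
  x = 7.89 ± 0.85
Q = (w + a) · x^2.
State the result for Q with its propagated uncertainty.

Let u = w + a = 573. δu = √(δw² + δa²) = √(0.303 + 121) = 11.0, so δu/u = 0.0192.
Q is then a monomial in u, x:
δQ/Q = √((δu/u)² + (2·δx/x)²) = √(0.000370 + 0.0464) = 0.216
Q = 35600, so δQ = 0.216 × 35600 = 7710.

35600 ± 7710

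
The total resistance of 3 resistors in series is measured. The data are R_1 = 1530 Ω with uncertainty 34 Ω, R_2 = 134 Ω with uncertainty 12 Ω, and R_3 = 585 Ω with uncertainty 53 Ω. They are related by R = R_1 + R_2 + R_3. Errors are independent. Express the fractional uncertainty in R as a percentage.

2.85%

Each term contributes (cᵢ δxᵢ)² to (δR)²:
  (δR_1)² = 1160;  (δR_2)² = 144;  (δR_3)² = 2810
δR = √(4110) = 64.1 Ω
R = 2250 Ω, so δR/R = 64.1/2250 = 0.0285.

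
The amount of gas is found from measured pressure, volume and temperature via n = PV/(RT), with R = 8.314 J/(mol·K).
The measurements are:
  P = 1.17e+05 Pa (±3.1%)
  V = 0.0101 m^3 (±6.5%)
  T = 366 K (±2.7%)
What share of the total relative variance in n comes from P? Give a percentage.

16.2%

(δn/n)² = (1·δP/P)² + (1·δV/V)² + (-1·δT/T)²
  P term: (1×0.0310)² = 0.000961
  V term: (1×0.0650)² = 0.00423
  T term: (-1×0.0270)² = 0.000729
Total = 0.00592. Share from P = 0.000961/0.00592 = 0.162.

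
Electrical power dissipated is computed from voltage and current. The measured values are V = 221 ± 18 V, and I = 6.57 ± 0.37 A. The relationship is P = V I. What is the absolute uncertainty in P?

Products/powers → add relative errors in quadrature, weighted by exponent:
  (1·δV/V)² = (1×0.0814)² = 0.00663;  (1·δI/I)² = (1×0.0563)² = 0.00317
δP/P = √(0.00981) = 0.0990
P = 1450 W, so δP = 0.0990 × 1450 = 144 W.

144 W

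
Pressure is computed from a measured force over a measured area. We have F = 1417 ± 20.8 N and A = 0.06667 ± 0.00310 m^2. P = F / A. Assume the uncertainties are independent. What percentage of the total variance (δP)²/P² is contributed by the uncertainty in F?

(δP/P)² = (1·δF/F)² + (-1·δA/A)²
  F term: (1×0.0147)² = 0.000215
  A term: (-1×0.0465)² = 0.00216
Total = 0.00238. Share from F = 0.000215/0.00238 = 0.0906.

9.06%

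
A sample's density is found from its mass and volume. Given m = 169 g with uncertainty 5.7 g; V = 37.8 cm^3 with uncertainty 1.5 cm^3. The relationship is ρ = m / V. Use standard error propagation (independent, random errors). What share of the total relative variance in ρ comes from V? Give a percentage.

58.1%

(δρ/ρ)² = (1·δm/m)² + (-1·δV/V)²
  m term: (1×0.0337)² = 0.00114
  V term: (-1×0.0397)² = 0.00157
Total = 0.00271. Share from V = 0.00157/0.00271 = 0.581.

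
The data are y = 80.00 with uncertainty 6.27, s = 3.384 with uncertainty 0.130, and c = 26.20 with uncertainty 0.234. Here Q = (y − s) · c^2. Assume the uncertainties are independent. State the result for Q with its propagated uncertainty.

Let u = y − s = 76.62. δu = √(δy² + δs²) = √(39.3 + 0.0169) = 6.27, so δu/u = 0.0819.
Q is then a monomial in u, c:
δQ/Q = √((δu/u)² + (2·δc/c)²) = √(0.00670 + 0.000319) = 0.0838
Q = 52590, so δQ = 0.0838 × 52590 = 4410.

52590 ± 4410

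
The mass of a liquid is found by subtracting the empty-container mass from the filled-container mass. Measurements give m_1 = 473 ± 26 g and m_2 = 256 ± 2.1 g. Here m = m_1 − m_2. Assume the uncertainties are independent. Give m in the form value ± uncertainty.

217 ± 26.1 g

For a sum/difference, combine absolute errors in quadrature:
  (δm_1)² = 676;  (δm_2)² = 4.41
δm = √(680) = 26.1 g
m = 217 g.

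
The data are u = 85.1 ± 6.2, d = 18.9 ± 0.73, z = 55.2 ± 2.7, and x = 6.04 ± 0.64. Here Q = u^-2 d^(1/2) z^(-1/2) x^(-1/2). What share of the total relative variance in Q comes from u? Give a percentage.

(δQ/Q)² = (-2·δu/u)² + (½·δd/d)² + (−½·δz/z)² + (−½·δx/x)²
  u term: (-2×0.0729)² = 0.0212
  d term: (0.5×0.0386)² = 0.000373
  z term: (-0.5×0.0489)² = 0.000598
  x term: (-0.5×0.106)² = 0.00281
Total = 0.0250. Share from u = 0.0212/0.0250 = 0.849.

84.9%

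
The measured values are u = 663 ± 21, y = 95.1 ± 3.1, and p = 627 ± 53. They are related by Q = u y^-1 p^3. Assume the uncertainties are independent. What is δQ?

4.43e+08

Each factor contributes (exponent × relative error)² to (δQ/Q)²:
  (1·δu/u)² = (1×0.0317)² = 0.00100;  (-1·δy/y)² = (-1×0.0326)² = 0.00106;  (3·δp/p)² = (3×0.0845)² = 0.0643
δQ/Q = √(0.0664) = 0.258
Q = 1.72e+09, so δQ = 0.258 × 1.72e+09 = 4.43e+08.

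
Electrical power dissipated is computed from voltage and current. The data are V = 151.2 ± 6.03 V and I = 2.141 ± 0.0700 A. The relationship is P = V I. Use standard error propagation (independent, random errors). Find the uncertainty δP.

Each factor contributes (exponent × relative error)² to (δP/P)²:
  (1·δV/V)² = (1×0.0399)² = 0.00159;  (1·δI/I)² = (1×0.0327)² = 0.00107
δP/P = √(0.00266) = 0.0516
P = 323.7 W, so δP = 0.0516 × 323.7 = 16.7 W.

16.7 W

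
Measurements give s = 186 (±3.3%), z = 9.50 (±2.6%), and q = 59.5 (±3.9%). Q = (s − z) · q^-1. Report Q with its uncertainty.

2.97 ± 0.155

Let u = s − z = 176. δu = √(δs² + δz²) = √(37.7 + 0.0610) = 6.14, so δu/u = 0.0348.
Q is then a monomial in u, q:
δQ/Q = √((δu/u)² + (-1·δq/q)²) = √(0.00121 + 0.00152) = 0.0523
Q = 2.97, so δQ = 0.0523 × 2.97 = 0.155.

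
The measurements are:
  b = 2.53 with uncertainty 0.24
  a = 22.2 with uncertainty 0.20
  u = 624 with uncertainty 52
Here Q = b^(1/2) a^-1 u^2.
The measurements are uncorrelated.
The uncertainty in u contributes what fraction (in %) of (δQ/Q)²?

92.3%

(δQ/Q)² = (½·δb/b)² + (-1·δa/a)² + (2·δu/u)²
  b term: (0.5×0.0949)² = 0.00225
  a term: (-1×0.00901)² = 8.12e-05
  u term: (2×0.0833)² = 0.0278
Total = 0.0301. Share from u = 0.0278/0.0301 = 0.923.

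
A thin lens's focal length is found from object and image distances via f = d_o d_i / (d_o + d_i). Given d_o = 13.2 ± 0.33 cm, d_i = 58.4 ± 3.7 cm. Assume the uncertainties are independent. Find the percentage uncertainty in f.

∂f/∂d_o = (d_i/(d_o+d_i))² = 0.665;  ∂f/∂d_i = (d_o/(d_o+d_i))² = 0.0340
δf = √((∂f/∂d_o · δd_o)² + (∂f/∂d_i · δd_i)²) = √(0.0482 + 0.0158) = 0.253 cm
f = 10.8 cm, so δf/f = 0.253/10.8 = 0.0235.

2.35%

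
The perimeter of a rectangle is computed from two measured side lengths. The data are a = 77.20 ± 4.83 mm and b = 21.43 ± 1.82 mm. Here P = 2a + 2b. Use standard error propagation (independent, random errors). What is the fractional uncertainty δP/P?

0.0523

Sums and differences: (δP)² = Σ (cᵢ δxᵢ)².
  (2·δa)² = 93.3;  (2·δb)² = 13.2
δP = √(107) = 10.3 mm
P = 197.3 mm, so δP/P = 10.3/197.3 = 0.0523.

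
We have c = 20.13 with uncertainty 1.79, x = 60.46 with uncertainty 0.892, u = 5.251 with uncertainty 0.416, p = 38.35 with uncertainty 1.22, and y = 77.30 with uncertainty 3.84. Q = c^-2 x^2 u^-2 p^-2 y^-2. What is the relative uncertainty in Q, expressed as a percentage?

26.7%

For a monomial Q ∝ c^-2, x^2, u^-2, p^-2, y^-2, fractional errors add in quadrature:
  (-2·δc/c)² = (-2×0.0889)² = 0.0316;  (2·δx/x)² = (2×0.0148)² = 0.000871;  (-2·δu/u)² = (-2×0.0792)² = 0.0251;  (-2·δp/p)² = (-2×0.0318)² = 0.00405;  (-2·δy/y)² = (-2×0.0497)² = 0.00987
δQ/Q = √(0.0715) = 0.267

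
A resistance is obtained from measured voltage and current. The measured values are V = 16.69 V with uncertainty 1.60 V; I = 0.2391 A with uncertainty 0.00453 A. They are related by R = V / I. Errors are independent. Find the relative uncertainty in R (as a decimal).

0.0977

R is a product of powers, so relative uncertainties combine in quadrature:
  (1·δV/V)² = (1×0.0959)² = 0.00919;  (-1·δI/I)² = (-1×0.0189)² = 0.000359
δR/R = √(0.00955) = 0.0977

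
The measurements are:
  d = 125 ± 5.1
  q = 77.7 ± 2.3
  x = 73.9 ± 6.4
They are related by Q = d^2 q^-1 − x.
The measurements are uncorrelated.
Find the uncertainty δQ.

18.6

Let p = d^2·q^-1 = 201. δp/p = √((2·δd/d)² + (-1·δq/q)²) = √(0.00666 + 0.000876) = 0.0868, so δp = 17.5.
Q = p − x: δQ = √(δp² + δx²) = √(305 + 41.0) = 18.6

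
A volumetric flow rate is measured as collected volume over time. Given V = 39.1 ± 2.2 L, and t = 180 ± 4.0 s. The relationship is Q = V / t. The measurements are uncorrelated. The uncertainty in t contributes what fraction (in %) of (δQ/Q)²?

13.5%

(δQ/Q)² = (1·δV/V)² + (-1·δt/t)²
  V term: (1×0.0563)² = 0.00317
  t term: (-1×0.0222)² = 0.000494
Total = 0.00366. Share from t = 0.000494/0.00366 = 0.135.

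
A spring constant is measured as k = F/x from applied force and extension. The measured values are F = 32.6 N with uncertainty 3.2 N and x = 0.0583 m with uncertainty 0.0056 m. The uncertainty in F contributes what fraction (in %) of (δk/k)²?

51.1%

(δk/k)² = (1·δF/F)² + (-1·δx/x)²
  F term: (1×0.0982)² = 0.00964
  x term: (-1×0.0961)² = 0.00923
Total = 0.0189. Share from F = 0.00964/0.0189 = 0.511.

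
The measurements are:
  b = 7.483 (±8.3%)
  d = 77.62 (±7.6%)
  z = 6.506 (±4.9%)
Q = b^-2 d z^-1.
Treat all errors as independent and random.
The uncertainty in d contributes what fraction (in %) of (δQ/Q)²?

16.2%

(δQ/Q)² = (-2·δb/b)² + (1·δd/d)² + (-1·δz/z)²
  b term: (-2×0.0830)² = 0.0276
  d term: (1×0.0760)² = 0.00578
  z term: (-1×0.0490)² = 0.00240
Total = 0.0357. Share from d = 0.00578/0.0357 = 0.162.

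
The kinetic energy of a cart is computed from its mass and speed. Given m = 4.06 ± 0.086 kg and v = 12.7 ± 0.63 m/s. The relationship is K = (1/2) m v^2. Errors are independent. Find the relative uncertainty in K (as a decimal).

0.101

For a monomial K ∝ m, v^2, fractional errors add in quadrature:
  (1·δm/m)² = (1×0.0212)² = 0.000449;  (2·δv/v)² = (2×0.0496)² = 0.00984
δK/K = √(0.0103) = 0.101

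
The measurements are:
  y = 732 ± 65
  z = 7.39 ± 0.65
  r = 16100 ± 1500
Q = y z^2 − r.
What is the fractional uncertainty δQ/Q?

0.336

Let p = y·z^2 = 40000. δp/p = √((1·δy/y)² + (2·δz/z)²) = √(0.00789 + 0.0309) = 0.197, so δp = 7880.
Q = p − r: δQ = √(δp² + δr²) = √(6.21e+07 + 2.25e+06) = 8020
Q = 23900, so δQ/Q = 8020/23900 = 0.336.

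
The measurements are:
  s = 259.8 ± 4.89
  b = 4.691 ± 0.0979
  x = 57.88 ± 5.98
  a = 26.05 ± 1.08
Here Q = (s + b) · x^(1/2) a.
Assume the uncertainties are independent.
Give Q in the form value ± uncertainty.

Let u = s + b = 264.5. δu = √(δs² + δb²) = √(23.9 + 0.00958) = 4.89, so δu/u = 0.0185.
Q is then a monomial in u, x, a:
δQ/Q = √((δu/u)² + (½·δx/x)² + (1·δa/a)²) = √(0.000342 + 0.00267 + 0.00172) = 0.0688
Q = 52420, so δQ = 0.0688 × 52420 = 3600.

52420 ± 3600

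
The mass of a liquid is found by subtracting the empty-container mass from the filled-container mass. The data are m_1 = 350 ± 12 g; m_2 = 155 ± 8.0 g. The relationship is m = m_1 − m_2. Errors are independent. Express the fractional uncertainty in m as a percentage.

7.40%

For a sum/difference, combine absolute errors in quadrature:
  (δm_1)² = 144;  (δm_2)² = 64.0
δm = √(208) = 14.4 g
m = 195 g, so δm/m = 14.4/195 = 0.0740.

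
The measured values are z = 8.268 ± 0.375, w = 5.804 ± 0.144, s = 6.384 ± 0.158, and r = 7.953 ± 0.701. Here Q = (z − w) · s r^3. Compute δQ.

2470

Let u = z − w = 2.464. δu = √(δz² + δw²) = √(0.141 + 0.0207) = 0.402, so δu/u = 0.163.
Q is then a monomial in u, s, r:
δQ/Q = √((δu/u)² + (1·δs/s)² + (3·δr/r)²) = √(0.0266 + 0.000613 + 0.0699) = 0.312
Q = 7913, so δQ = 0.312 × 7913 = 2470.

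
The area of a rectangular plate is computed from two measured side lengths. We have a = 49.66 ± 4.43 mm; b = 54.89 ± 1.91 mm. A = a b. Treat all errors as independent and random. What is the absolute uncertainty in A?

261 mm^2

For a monomial A ∝ a, b, fractional errors add in quadrature:
  (1·δa/a)² = (1×0.0892)² = 0.00796;  (1·δb/b)² = (1×0.0348)² = 0.00121
δA/A = √(0.00917) = 0.0958
A = 2726 mm^2, so δA = 0.0958 × 2726 = 261 mm^2.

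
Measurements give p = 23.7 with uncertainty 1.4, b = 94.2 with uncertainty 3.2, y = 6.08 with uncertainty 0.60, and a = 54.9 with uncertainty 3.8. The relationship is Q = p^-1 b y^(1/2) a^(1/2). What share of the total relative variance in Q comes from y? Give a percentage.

(δQ/Q)² = (-1·δp/p)² + (1·δb/b)² + (½·δy/y)² + (½·δa/a)²
  p term: (-1×0.0591)² = 0.00349
  b term: (1×0.0340)² = 0.00115
  y term: (0.5×0.0987)² = 0.00243
  a term: (0.5×0.0692)² = 0.00120
Total = 0.00828. Share from y = 0.00243/0.00828 = 0.294.

29.4%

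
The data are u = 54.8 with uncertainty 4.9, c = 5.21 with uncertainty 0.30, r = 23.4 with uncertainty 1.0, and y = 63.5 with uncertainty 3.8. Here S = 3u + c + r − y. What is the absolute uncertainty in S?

For a sum/difference, combine absolute errors in quadrature:
  (3·δu)² = 216;  (δc)² = 0.0900;  (δr)² = 1.00;  (δy)² = 14.4
δS = √(232) = 15.2

15.2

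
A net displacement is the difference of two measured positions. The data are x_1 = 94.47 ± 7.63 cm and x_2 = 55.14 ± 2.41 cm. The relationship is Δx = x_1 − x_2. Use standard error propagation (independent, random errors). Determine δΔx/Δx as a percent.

20.3%

For a sum/difference, combine absolute errors in quadrature:
  (δx_1)² = 58.2;  (δx_2)² = 5.81
δΔx = √(64.0) = 8.00 cm
Δx = 39.33 cm, so δΔx/Δx = 8.00/39.33 = 0.203.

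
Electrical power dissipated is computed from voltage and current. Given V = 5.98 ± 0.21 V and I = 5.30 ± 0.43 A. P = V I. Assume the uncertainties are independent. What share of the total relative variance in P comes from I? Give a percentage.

(δP/P)² = (1·δV/V)² + (1·δI/I)²
  V term: (1×0.0351)² = 0.00123
  I term: (1×0.0811)² = 0.00658
Total = 0.00782. Share from I = 0.00658/0.00782 = 0.842.

84.2%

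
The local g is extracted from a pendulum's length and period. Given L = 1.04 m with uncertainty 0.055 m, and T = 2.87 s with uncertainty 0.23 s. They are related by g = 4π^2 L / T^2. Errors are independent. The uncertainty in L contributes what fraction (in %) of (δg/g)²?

(δg/g)² = (1·δL/L)² + (-2·δT/T)²
  L term: (1×0.0529)² = 0.00280
  T term: (-2×0.0801)² = 0.0257
Total = 0.0285. Share from L = 0.00280/0.0285 = 0.0982.

9.82%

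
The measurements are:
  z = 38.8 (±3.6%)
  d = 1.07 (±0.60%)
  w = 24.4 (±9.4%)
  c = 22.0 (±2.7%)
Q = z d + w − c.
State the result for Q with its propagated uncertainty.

43.9 ± 2.81

Let p = z·d = 41.5. δp/p = √((1·δz/z)² + (1·δd/d)²) = √(0.00130 + 3.6e-05) = 0.0365, so δp = 1.52.
Q = p + w − c: δQ = √(δp² + δw² + δc²) = √(2.30 + 5.26 + 0.353) = 2.81
Q = 43.9.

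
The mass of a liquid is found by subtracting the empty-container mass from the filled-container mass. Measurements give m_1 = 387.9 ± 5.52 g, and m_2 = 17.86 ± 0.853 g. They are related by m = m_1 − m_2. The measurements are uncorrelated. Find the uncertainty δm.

5.59 g

m is a linear combination, so absolute uncertainties add in quadrature:
  (δm_1)² = 30.5;  (δm_2)² = 0.728
δm = √(31.2) = 5.59 g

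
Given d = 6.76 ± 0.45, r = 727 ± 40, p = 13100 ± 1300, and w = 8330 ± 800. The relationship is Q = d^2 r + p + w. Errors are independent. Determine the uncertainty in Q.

Let h = d^2·r = 33200. δh/h = √((2·δd/d)² + (1·δr/r)²) = √(0.0177 + 0.00303) = 0.144, so δh = 4790.
Q = h + p + w: δQ = √(δh² + δp² + δw²) = √(2.29e+07 + 1.69e+06 + 6.4e+05) = 5020

5020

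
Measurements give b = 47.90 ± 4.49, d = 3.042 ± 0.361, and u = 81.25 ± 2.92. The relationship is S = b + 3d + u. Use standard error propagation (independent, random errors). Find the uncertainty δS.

Sums and differences: (δS)² = Σ (cᵢ δxᵢ)².
  (δb)² = 20.2;  (3·δd)² = 1.17;  (δu)² = 8.53
δS = √(29.9) = 5.46

5.46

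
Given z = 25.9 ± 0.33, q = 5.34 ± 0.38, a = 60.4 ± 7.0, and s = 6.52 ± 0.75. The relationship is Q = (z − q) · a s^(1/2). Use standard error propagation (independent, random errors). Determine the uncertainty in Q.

418

Let u = z − q = 20.6. δu = √(δz² + δq²) = √(0.109 + 0.144) = 0.503, so δu/u = 0.0245.
Q is then a monomial in u, a, s:
δQ/Q = √((δu/u)² + (1·δa/a)² + (½·δs/s)²) = √(0.000599 + 0.0134 + 0.00331) = 0.132
Q = 3170, so δQ = 0.132 × 3170 = 418.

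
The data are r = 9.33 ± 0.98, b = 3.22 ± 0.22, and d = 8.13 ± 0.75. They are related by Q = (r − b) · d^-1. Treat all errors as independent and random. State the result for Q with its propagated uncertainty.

Let u = r − b = 6.11. δu = √(δr² + δb²) = √(0.960 + 0.0484) = 1.00, so δu/u = 0.164.
Q is then a monomial in u, d:
δQ/Q = √((δu/u)² + (-1·δd/d)²) = √(0.0270 + 0.00851) = 0.189
Q = 0.752, so δQ = 0.189 × 0.752 = 0.142.

0.752 ± 0.142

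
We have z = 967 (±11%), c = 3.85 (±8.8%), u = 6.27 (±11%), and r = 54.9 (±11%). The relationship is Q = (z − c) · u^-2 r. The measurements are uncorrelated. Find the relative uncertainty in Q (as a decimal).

0.270

Let w = z − c = 963. δw = √(δz² + δc²) = √(11300 + 0.115) = 106, so δw/w = 0.110.
Q is then a monomial in w, u, r:
δQ/Q = √((δw/w)² + (-2·δu/u)² + (1·δr/r)²) = √(0.0122 + 0.0484 + 0.0121) = 0.270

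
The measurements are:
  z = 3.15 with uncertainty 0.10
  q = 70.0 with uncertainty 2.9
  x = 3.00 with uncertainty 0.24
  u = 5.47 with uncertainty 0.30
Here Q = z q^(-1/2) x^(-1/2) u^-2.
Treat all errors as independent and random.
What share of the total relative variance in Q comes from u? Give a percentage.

(δQ/Q)² = (1·δz/z)² + (−½·δq/q)² + (−½·δx/x)² + (-2·δu/u)²
  z term: (1×0.0317)² = 0.00101
  q term: (-0.5×0.0414)² = 0.000429
  x term: (-0.5×0.0800)² = 0.00160
  u term: (-2×0.0548)² = 0.0120
Total = 0.0151. Share from u = 0.0120/0.0151 = 0.798.

79.8%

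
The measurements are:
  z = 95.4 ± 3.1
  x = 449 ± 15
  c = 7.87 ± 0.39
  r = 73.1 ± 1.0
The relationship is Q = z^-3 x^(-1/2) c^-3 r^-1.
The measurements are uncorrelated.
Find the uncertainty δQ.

2.73e-13

Products/powers → add relative errors in quadrature, weighted by exponent:
  (-3·δz/z)² = (-3×0.0325)² = 0.00950;  (−½·δx/x)² = (-0.5×0.0334)² = 0.000279;  (-3·δc/c)² = (-3×0.0496)² = 0.0221;  (-1·δr/r)² = (-1×0.0137)² = 0.000187
δQ/Q = √(0.0321) = 0.179
Q = 1.53e-12, so δQ = 0.179 × 1.53e-12 = 2.73e-13.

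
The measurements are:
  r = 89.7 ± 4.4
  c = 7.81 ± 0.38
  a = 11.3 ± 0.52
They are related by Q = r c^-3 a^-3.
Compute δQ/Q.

For a monomial Q ∝ r, c^-3, a^-3, fractional errors add in quadrature:
  (1·δr/r)² = (1×0.0491)² = 0.00241;  (-3·δc/c)² = (-3×0.0487)² = 0.0213;  (-3·δa/a)² = (-3×0.0460)² = 0.0191
δQ/Q = √(0.0428) = 0.207

0.207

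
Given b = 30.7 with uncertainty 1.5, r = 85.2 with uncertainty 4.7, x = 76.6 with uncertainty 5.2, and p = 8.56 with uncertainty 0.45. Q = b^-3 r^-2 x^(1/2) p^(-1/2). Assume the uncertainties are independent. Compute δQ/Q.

Each factor contributes (exponent × relative error)² to (δQ/Q)²:
  (-3·δb/b)² = (-3×0.0489)² = 0.0215;  (-2·δr/r)² = (-2×0.0552)² = 0.0122;  (½·δx/x)² = (0.5×0.0679)² = 0.00115;  (−½·δp/p)² = (-0.5×0.0526)² = 0.000691
δQ/Q = √(0.0355) = 0.188

0.188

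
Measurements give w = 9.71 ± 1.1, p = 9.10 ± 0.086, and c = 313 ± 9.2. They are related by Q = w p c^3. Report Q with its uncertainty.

Relative error in a monomial: (δQ/Q)² = Σ (nᵢ · δxᵢ/xᵢ)².
  (1·δw/w)² = (1×0.113)² = 0.0128;  (1·δp/p)² = (1×0.00945)² = 8.93e-05;  (3·δc/c)² = (3×0.0294)² = 0.00778
δQ/Q = √(0.0207) = 0.144
Q = 2.71e+09, so δQ = 0.144 × 2.71e+09 = 3.9e+08.

(2.71 ± 0.390) × 10^9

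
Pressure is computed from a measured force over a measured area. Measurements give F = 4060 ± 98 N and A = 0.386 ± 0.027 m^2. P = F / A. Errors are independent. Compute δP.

Products/powers → add relative errors in quadrature, weighted by exponent:
  (1·δF/F)² = (1×0.0241)² = 0.000583;  (-1·δA/A)² = (-1×0.0699)² = 0.00489
δP/P = √(0.00548) = 0.0740
P = 10500 Pa, so δP = 0.0740 × 10500 = 778 Pa.

778 Pa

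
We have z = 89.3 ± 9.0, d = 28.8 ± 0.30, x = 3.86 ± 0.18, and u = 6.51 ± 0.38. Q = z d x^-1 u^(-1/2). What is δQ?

30.1

Products/powers → add relative errors in quadrature, weighted by exponent:
  (1·δz/z)² = (1×0.101)² = 0.0102;  (1·δd/d)² = (1×0.0104)² = 0.000109;  (-1·δx/x)² = (-1×0.0466)² = 0.00217;  (−½·δu/u)² = (-0.5×0.0584)² = 0.000852
δQ/Q = √(0.0133) = 0.115
Q = 261, so δQ = 0.115 × 261 = 30.1.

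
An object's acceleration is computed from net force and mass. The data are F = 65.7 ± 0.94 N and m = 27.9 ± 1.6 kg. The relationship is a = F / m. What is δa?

0.139 m/s^2

Relative error in a monomial: (δa/a)² = Σ (nᵢ · δxᵢ/xᵢ)².
  (1·δF/F)² = (1×0.0143)² = 0.000205;  (-1·δm/m)² = (-1×0.0573)² = 0.00329
δa/a = √(0.00349) = 0.0591
a = 2.35 m/s^2, so δa = 0.0591 × 2.35 = 0.139 m/s^2.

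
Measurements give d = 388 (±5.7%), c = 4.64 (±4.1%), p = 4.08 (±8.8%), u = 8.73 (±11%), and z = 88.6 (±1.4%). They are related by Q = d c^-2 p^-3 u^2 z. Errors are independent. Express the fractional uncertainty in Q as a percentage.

For a monomial Q ∝ d, c^-2, p^-3, u^2, z, fractional errors add in quadrature:
  (1·δd/d)² = (1×0.0570)² = 0.00325;  (-2·δc/c)² = (-2×0.0410)² = 0.00672;  (-3·δp/p)² = (-3×0.0880)² = 0.0697;  (2·δu/u)² = (2×0.110)² = 0.0484;  (1·δz/z)² = (1×0.0140)² = 0.000196
δQ/Q = √(0.128) = 0.358

35.8%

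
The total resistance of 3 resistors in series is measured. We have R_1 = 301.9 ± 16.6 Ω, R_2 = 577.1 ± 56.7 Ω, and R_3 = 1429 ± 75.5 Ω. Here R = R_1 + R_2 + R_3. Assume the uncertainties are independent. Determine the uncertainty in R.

95.9 Ω

Each term contributes (cᵢ δxᵢ)² to (δR)²:
  (δR_1)² = 276;  (δR_2)² = 3210;  (δR_3)² = 5700
δR = √(9190) = 95.9 Ω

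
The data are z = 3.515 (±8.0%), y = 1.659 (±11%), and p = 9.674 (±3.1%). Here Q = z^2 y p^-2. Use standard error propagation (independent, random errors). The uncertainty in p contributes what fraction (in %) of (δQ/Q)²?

(δQ/Q)² = (2·δz/z)² + (1·δy/y)² + (-2·δp/p)²
  z term: (2×0.0800)² = 0.0256
  y term: (1×0.110)² = 0.0121
  p term: (-2×0.0310)² = 0.00384
Total = 0.0415. Share from p = 0.00384/0.0415 = 0.0925.

9.25%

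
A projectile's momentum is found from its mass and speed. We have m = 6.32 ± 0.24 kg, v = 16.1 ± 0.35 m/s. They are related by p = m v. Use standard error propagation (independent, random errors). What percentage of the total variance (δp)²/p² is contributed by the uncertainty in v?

24.7%

(δp/p)² = (1·δm/m)² + (1·δv/v)²
  m term: (1×0.0380)² = 0.00144
  v term: (1×0.0217)² = 0.000473
Total = 0.00191. Share from v = 0.000473/0.00191 = 0.247.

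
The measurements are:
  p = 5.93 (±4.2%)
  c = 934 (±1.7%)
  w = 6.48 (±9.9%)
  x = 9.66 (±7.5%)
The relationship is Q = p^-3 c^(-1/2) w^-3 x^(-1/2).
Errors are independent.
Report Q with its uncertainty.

(1.86 ± 0.603) × 10^-7

Products/powers → add relative errors in quadrature, weighted by exponent:
  (-3·δp/p)² = (-3×0.0420)² = 0.0159;  (−½·δc/c)² = (-0.5×0.0170)² = 7.23e-05;  (-3·δw/w)² = (-3×0.0990)² = 0.0882;  (−½·δx/x)² = (-0.5×0.0750)² = 0.00141
δQ/Q = √(0.106) = 0.325
Q = 1.86e-07, so δQ = 0.325 × 1.86e-07 = 6.03e-08.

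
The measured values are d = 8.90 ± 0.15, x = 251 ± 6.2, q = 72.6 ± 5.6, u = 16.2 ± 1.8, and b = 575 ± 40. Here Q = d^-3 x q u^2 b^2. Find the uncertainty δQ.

6.26e+08

Relative error in a monomial: (δQ/Q)² = Σ (nᵢ · δxᵢ/xᵢ)².
  (-3·δd/d)² = (-3×0.0169)² = 0.00256;  (1·δx/x)² = (1×0.0247)² = 0.000610;  (1·δq/q)² = (1×0.0771)² = 0.00595;  (2·δu/u)² = (2×0.111)² = 0.0494;  (2·δb/b)² = (2×0.0696)² = 0.0194
δQ/Q = √(0.0779) = 0.279
Q = 2.24e+09, so δQ = 0.279 × 2.24e+09 = 6.26e+08.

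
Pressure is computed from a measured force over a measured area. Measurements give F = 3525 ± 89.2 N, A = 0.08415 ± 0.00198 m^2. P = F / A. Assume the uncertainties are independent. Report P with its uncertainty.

Products/powers → add relative errors in quadrature, weighted by exponent:
  (1·δF/F)² = (1×0.0253)² = 0.000640;  (-1·δA/A)² = (-1×0.0235)² = 0.000554
δP/P = √(0.00119) = 0.0346
P = 41890 Pa, so δP = 0.0346 × 41890 = 1450 Pa.

41890 ± 1450 Pa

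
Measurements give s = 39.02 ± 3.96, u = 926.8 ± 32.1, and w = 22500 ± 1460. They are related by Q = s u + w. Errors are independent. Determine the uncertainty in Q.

4140

Let p = s·u = 36160. δp/p = √((1·δs/s)² + (1·δu/u)²) = √(0.0103 + 0.00120) = 0.107, so δp = 3880.
Q = p + w: δQ = √(δp² + δw²) = √(1.5e+07 + 2.13e+06) = 4140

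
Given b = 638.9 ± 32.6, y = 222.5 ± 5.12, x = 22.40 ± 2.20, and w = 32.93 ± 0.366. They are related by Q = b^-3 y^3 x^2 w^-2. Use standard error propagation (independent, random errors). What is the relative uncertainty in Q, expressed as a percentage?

Products/powers → add relative errors in quadrature, weighted by exponent:
  (-3·δb/b)² = (-3×0.0510)² = 0.0234;  (3·δy/y)² = (3×0.0230)² = 0.00477;  (2·δx/x)² = (2×0.0982)² = 0.0386;  (-2·δw/w)² = (-2×0.0111)² = 0.000494
δQ/Q = √(0.0673) = 0.259

25.9%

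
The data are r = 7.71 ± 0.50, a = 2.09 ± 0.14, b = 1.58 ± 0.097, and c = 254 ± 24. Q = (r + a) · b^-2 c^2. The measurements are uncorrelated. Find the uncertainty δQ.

58600

Let u = r + a = 9.80. δu = √(δr² + δa²) = √(0.250 + 0.0196) = 0.519, so δu/u = 0.0530.
Q is then a monomial in u, b, c:
δQ/Q = √((δu/u)² + (-2·δb/b)² + (2·δc/c)²) = √(0.00281 + 0.0151 + 0.0357) = 0.232
Q = 2.53e+05, so δQ = 0.232 × 2.53e+05 = 58600.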